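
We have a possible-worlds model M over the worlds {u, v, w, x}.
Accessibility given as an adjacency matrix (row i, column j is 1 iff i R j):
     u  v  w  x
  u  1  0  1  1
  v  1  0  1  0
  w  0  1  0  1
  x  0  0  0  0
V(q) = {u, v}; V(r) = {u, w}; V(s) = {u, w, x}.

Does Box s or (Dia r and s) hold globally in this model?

No

Let φ = Box s or (Dia r and s). Evaluate φ at each world:
  u (successors {u, w, x}): φ is true.
  v (successors {u, w}): φ is true.
  w (successors {v, x}): φ is false.
  x (successors ∅): φ is true.
Detail at w (counterexample):
  At w: Box s is false, Dia r and s is false, so Box s or (Dia r and s) is false.
    At w: Box s requires s at every successor {v, x}.
      s fails at v, so Box s is false at w.
    At w: Dia r is false, s is true, so Dia r and s is false.
      At w: Dia r requires r at some successor in {v, x}.
        At v: r is false.
        At x: r is false.
      So Dia r is false at w.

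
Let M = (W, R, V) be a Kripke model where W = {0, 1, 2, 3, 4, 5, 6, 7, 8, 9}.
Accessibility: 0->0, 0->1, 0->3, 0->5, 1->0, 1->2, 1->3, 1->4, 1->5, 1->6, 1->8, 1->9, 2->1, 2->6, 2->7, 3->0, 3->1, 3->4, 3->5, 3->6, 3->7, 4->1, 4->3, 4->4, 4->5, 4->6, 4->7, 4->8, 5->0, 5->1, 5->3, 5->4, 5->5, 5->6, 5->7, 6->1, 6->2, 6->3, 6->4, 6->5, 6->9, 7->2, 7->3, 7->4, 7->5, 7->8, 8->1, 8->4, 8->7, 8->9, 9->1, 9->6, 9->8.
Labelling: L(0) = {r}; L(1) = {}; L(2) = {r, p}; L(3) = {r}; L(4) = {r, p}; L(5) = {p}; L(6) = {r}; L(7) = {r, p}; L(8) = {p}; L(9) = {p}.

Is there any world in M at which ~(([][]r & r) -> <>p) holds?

No

Let φ = ~(([][]r & r) -> <>p). Evaluate φ at each world:
  0 (successors {0, 1, 3, 5}): φ is false.
  1 (successors {0, 2, 3, 4, 5, 6, 8, 9}): φ is false.
  2 (successors {1, 6, 7}): φ is false.
  3 (successors {0, 1, 4, 5, 6, 7}): φ is false.
  4 (successors {1, 3, 4, 5, 6, 7, 8}): φ is false.
  5 (successors {0, 1, 3, 4, 5, 6, 7}): φ is false.
  6 (successors {1, 2, 3, 4, 5, 9}): φ is false.
  7 (successors {2, 3, 4, 5, 8}): φ is false.
  8 (successors {1, 4, 7, 9}): φ is false.
  9 (successors {1, 6, 8}): φ is false.
For instance, at 8:
  At 8: ([][]r & r) -> <>p is true, so ~(([][]r & r) -> <>p) is false.
    At 8: [][]r & r is false, <>p is true, so ([][]r & r) -> <>p is true.
      At 8: [][]r is false, r is false, so [][]r & r is false.
      At 8: <>p requires p at some successor in {1, 4, 7, 9}.
        p holds at 4, so <>p is true at 8.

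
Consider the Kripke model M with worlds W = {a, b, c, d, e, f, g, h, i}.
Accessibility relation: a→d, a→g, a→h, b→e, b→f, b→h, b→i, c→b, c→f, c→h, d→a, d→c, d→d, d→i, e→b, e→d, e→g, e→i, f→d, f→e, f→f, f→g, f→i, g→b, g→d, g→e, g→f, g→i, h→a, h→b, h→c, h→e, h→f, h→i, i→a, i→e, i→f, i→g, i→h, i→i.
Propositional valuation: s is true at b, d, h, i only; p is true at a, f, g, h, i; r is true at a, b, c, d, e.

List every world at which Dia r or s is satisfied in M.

Let φ = Dia r or s. Evaluate φ at each world:
  a (successors {d, g, h}): φ is true.
  b (successors {e, f, h, i}): φ is true.
  c (successors {b, f, h}): φ is true.
  d (successors {a, c, d, i}): φ is true.
  e (successors {b, d, g, i}): φ is true.
  f (successors {d, e, f, g, i}): φ is true.
  g (successors {b, d, e, f, i}): φ is true.
  h (successors {a, b, c, e, f, i}): φ is true.
  i (successors {a, e, f, g, h, i}): φ is true.
For instance, at b:
  At b: Dia r is true, s is true, so Dia r or s is true.
    At b: Dia r requires r at some successor in {e, f, h, i}.
      r holds at e, so Dia r is true at b.
Satisfying worlds: {a, b, c, d, e, f, g, h, i}

a, b, c, d, e, f, g, h, i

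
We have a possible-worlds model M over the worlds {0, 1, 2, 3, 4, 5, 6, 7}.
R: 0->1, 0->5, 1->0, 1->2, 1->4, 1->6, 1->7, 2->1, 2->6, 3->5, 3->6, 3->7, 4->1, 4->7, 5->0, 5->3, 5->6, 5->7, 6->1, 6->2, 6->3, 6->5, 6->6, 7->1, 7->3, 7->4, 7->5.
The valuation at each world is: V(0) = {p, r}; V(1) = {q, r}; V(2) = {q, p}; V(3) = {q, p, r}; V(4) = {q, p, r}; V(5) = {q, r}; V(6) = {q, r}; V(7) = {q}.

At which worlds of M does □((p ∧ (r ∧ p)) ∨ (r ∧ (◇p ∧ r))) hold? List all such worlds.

Let φ = □((p ∧ (r ∧ p)) ∨ (r ∧ (◇p ∧ r))). Evaluate φ at each world:
  0 (successors {1, 5}): φ is true.
  1 (successors {0, 2, 4, 6, 7}): φ is false.
  2 (successors {1, 6}): φ is true.
  3 (successors {5, 6, 7}): φ is false.
  4 (successors {1, 7}): φ is false.
  5 (successors {0, 3, 6, 7}): φ is false.
  6 (successors {1, 2, 3, 5, 6}): φ is false.
  7 (successors {1, 3, 4, 5}): φ is true.
For instance, at 5:
  At 5: □((p ∧ (r ∧ p)) ∨ (r ∧ (◇p ∧ r))) requires (p ∧ (r ∧ p)) ∨ (r ∧ (◇p ∧ r)) at every successor {0, 3, 6, 7}.
    (p ∧ (r ∧ p)) ∨ (r ∧ (◇p ∧ r)) fails at 7, so □((p ∧ (r ∧ p)) ∨ (r ∧ (◇p ∧ r))) is false at 5.
      At 7: p ∧ (r ∧ p) is false, r ∧ (◇p ∧ r) is false, so (p ∧ (r ∧ p)) ∨ (r ∧ (◇p ∧ r)) is false.
Satisfying worlds: {0, 2, 7}

0, 2, 7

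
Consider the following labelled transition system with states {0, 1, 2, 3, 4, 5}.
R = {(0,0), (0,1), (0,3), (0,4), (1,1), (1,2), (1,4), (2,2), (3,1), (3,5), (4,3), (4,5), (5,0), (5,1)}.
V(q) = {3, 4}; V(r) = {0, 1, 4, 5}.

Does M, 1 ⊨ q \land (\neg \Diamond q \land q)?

At 1: q is false, \neg \Diamond q \land q is false, so q \land (\neg \Diamond q \land q) is false.
  At 1: \neg \Diamond q is false, q is false, so \neg \Diamond q \land q is false.
    At 1: \Diamond q is true, so \neg \Diamond q is false.
      At 1: \Diamond q requires q at some successor in {1, 2, 4}.
        q holds at 4, so \Diamond q is true at 1.

No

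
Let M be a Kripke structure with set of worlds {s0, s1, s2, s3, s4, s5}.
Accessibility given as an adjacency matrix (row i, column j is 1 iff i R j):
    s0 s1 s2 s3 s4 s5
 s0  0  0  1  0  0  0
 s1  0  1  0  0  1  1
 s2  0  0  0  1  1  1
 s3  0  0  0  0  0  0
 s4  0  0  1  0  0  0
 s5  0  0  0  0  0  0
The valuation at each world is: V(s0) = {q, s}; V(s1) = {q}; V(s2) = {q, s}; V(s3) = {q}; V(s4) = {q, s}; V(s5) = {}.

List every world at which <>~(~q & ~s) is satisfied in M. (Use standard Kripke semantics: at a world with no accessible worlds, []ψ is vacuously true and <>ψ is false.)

Let φ = <>~(~q & ~s). Evaluate φ at each world:
  s0 (successors {s2}): φ is true.
  s1 (successors {s1, s4, s5}): φ is true.
  s2 (successors {s3, s4, s5}): φ is true.
  s3 (successors ∅): φ is false.
  s4 (successors {s2}): φ is true.
  s5 (successors ∅): φ is false.
For instance, at s4:
  At s4: <>~(~q & ~s) requires ~(~q & ~s) at some successor in {s2}.
    ~(~q & ~s) holds at s2, so <>~(~q & ~s) is true at s4.
Satisfying worlds: {s0, s1, s2, s4}

s0, s1, s2, s4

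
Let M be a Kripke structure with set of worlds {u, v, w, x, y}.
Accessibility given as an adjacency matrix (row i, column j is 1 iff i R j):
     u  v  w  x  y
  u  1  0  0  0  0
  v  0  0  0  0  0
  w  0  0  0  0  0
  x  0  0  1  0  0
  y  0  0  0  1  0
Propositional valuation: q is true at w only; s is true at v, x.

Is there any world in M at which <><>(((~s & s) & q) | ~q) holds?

Yes

Let φ = <><>(((~s & s) & q) | ~q). Evaluate φ at each world:
  u (successors {u}): φ is true.
  v (successors ∅): φ is false.
  w (successors ∅): φ is false.
  x (successors {w}): φ is false.
  y (successors {x}): φ is false.
Detail at u (witness):
  At u: <><>(((~s & s) & q) | ~q) requires <>(((~s & s) & q) | ~q) at some successor in {u}.
    <>(((~s & s) & q) | ~q) holds at u, so <><>(((~s & s) & q) | ~q) is true at u.
      At u: <>(((~s & s) & q) | ~q) requires ((~s & s) & q) | ~q at some successor in {u}.
        ((~s & s) & q) | ~q holds at u, so <>(((~s & s) & q) | ~q) is true at u.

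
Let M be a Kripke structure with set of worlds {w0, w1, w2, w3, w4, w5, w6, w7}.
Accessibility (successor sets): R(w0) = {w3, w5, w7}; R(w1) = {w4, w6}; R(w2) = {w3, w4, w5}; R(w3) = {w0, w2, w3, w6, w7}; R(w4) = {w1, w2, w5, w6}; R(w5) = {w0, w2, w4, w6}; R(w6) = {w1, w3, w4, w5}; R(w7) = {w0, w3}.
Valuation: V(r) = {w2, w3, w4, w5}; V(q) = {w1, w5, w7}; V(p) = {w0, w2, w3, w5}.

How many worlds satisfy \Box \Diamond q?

3

Let φ = \Box \Diamond q. Evaluate φ at each world:
  w0 (successors {w3, w5, w7}): φ is false.
  w1 (successors {w4, w6}): φ is true.
  w2 (successors {w3, w4, w5}): φ is false.
  w3 (successors {w0, w2, w3, w6, w7}): φ is false.
  w4 (successors {w1, w2, w5, w6}): φ is false.
  w5 (successors {w0, w2, w4, w6}): φ is true.
  w6 (successors {w1, w3, w4, w5}): φ is false.
  w7 (successors {w0, w3}): φ is true.
For instance, at w3:
  At w3: \Box \Diamond q requires \Diamond q at every successor {w0, w2, w3, w6, w7}.
    \Diamond q fails at w7, so \Box \Diamond q is false at w3.
      At w7: \Diamond q requires q at some successor in {w0, w3}.
        At w0: q is false.
        At w3: q is false.
      So \Diamond q is false at w7.
Satisfying worlds: {w1, w5, w7}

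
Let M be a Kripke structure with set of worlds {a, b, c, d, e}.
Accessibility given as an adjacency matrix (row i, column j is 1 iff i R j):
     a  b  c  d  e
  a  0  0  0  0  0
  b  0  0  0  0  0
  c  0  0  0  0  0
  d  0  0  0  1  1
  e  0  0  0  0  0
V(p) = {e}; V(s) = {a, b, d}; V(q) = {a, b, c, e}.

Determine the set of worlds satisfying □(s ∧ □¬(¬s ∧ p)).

Let φ = □(s ∧ □¬(¬s ∧ p)). Evaluate φ at each world:
  a (successors ∅): φ is true.
  b (successors ∅): φ is true.
  c (successors ∅): φ is true.
  d (successors {d, e}): φ is false.
  e (successors ∅): φ is true.
For instance, at d:
  At d: □(s ∧ □¬(¬s ∧ p)) requires s ∧ □¬(¬s ∧ p) at every successor {d, e}.
    s ∧ □¬(¬s ∧ p) fails at d, so □(s ∧ □¬(¬s ∧ p)) is false at d.
      At d: s is true, □¬(¬s ∧ p) is false, so s ∧ □¬(¬s ∧ p) is false.
Satisfying worlds: {a, b, c, e}

a, b, c, e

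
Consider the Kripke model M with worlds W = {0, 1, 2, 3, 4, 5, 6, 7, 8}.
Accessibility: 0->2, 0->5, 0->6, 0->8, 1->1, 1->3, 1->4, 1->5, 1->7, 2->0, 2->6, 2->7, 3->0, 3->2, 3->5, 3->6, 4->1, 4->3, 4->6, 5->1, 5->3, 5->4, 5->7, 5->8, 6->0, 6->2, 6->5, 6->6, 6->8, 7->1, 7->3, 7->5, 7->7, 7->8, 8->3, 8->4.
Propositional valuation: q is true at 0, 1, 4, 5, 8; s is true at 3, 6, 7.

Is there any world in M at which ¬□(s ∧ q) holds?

Yes

Let φ = ¬□(s ∧ q). Evaluate φ at each world:
  0 (successors {2, 5, 6, 8}): φ is true.
  1 (successors {1, 3, 4, 5, 7}): φ is true.
  2 (successors {0, 6, 7}): φ is true.
  3 (successors {0, 2, 5, 6}): φ is true.
  4 (successors {1, 3, 6}): φ is true.
  5 (successors {1, 3, 4, 7, 8}): φ is true.
  6 (successors {0, 2, 5, 6, 8}): φ is true.
  7 (successors {1, 3, 5, 7, 8}): φ is true.
  8 (successors {3, 4}): φ is true.
Detail at 0 (witness):
  At 0: □(s ∧ q) is false, so ¬□(s ∧ q) is true.
    At 0: □(s ∧ q) requires s ∧ q at every successor {2, 5, 6, 8}.
      s ∧ q fails at 2, so □(s ∧ q) is false at 0.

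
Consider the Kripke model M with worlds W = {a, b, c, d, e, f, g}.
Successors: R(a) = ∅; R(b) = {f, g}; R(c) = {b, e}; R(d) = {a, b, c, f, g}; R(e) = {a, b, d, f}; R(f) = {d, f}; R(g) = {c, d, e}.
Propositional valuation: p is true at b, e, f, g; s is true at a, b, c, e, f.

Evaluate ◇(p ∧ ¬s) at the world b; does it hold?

At b: ◇(p ∧ ¬s) requires p ∧ ¬s at some successor in {f, g}.
  p ∧ ¬s holds at g, so ◇(p ∧ ¬s) is true at b.

Yes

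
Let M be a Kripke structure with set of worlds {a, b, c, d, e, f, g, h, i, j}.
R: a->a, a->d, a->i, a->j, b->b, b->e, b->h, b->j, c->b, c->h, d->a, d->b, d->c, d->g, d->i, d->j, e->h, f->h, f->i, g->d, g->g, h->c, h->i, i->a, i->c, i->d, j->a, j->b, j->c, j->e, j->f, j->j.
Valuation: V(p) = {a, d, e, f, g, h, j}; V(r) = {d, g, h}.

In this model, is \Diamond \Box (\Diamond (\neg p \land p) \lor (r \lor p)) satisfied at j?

Yes

At j: \Diamond \Box (\Diamond (\neg p \land p) \lor (r \lor p)) requires \Box (\Diamond (\neg p \land p) \lor (r \lor p)) at some successor in {a, b, c, e, f, j}.
  \Box (\Diamond (\neg p \land p) \lor (r \lor p)) holds at e, so \Diamond \Box (\Diamond (\neg p \land p) \lor (r \lor p)) is true at j.
    At e: \Box (\Diamond (\neg p \land p) \lor (r \lor p)) requires \Diamond (\neg p \land p) \lor (r \lor p) at every successor {h}.
      At h: \Diamond (\neg p \land p) \lor (r \lor p) is true.
    So \Box (\Diamond (\neg p \land p) \lor (r \lor p)) is true at e.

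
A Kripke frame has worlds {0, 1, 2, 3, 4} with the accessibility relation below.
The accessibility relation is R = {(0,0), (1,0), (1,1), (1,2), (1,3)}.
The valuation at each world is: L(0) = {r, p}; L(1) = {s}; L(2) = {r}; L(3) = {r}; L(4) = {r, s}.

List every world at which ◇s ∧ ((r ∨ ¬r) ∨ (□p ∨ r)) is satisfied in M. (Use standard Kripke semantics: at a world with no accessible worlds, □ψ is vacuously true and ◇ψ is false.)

Recall that □ψ holds at a world iff ψ holds at every accessible world, and ◇ψ holds iff ψ holds at some accessible world.
Let φ = ◇s ∧ ((r ∨ ¬r) ∨ (□p ∨ r)). Evaluate φ at each world:
  0 (successors {0}): φ is false.
  1 (successors {0, 1, 2, 3}): φ is true.
  2 (successors ∅): φ is false.
  3 (successors ∅): φ is false.
  4 (successors ∅): φ is false.
For instance, at 1:
  At 1: ◇s is true, (r ∨ ¬r) ∨ (□p ∨ r) is true, so ◇s ∧ ((r ∨ ¬r) ∨ (□p ∨ r)) is true.
    At 1: ◇s requires s at some successor in {0, 1, 2, 3}.
      s holds at 1, so ◇s is true at 1.
    At 1: r ∨ ¬r is true, □p ∨ r is false, so (r ∨ ¬r) ∨ (□p ∨ r) is true.
      At 1: □p is false, r is false, so □p ∨ r is false.
Satisfying worlds: {1}

1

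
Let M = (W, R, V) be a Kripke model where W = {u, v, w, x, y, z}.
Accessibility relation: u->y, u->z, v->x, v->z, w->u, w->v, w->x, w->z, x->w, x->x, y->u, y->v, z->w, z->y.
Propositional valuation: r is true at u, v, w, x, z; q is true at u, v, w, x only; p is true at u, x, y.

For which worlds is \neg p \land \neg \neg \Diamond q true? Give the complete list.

v, w, z

Let φ = \neg p \land \neg \neg \Diamond q. Evaluate φ at each world:
  u (successors {y, z}): φ is false.
  v (successors {x, z}): φ is true.
  w (successors {u, v, x, z}): φ is true.
  x (successors {w, x}): φ is false.
  y (successors {u, v}): φ is false.
  z (successors {w, y}): φ is true.
For instance, at u:
  At u: \neg p is false, \neg \neg \Diamond q is false, so \neg p \land \neg \neg \Diamond q is false.
    At u: \neg \Diamond q is true, so \neg \neg \Diamond q is false.
      At u: \Diamond q is false, so \neg \Diamond q is true.
Satisfying worlds: {v, w, z}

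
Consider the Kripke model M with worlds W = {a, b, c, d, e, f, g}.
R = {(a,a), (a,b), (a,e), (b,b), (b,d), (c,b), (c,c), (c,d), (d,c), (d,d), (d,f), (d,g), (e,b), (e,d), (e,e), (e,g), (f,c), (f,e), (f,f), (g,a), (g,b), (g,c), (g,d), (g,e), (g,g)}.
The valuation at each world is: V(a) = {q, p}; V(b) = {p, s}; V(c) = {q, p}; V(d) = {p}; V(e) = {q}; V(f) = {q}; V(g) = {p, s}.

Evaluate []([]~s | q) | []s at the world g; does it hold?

At g: []([]~s | q) is false, []s is false, so []([]~s | q) | []s is false.
  At g: []([]~s | q) requires []~s | q at every successor {a, b, c, d, e, g}.
    []~s | q fails at b, so []([]~s | q) is false at g.
      At b: []~s is false, q is false, so []~s | q is false.
  At g: []s requires s at every successor {a, b, c, d, e, g}.
    s fails at a, so []s is false at g.

No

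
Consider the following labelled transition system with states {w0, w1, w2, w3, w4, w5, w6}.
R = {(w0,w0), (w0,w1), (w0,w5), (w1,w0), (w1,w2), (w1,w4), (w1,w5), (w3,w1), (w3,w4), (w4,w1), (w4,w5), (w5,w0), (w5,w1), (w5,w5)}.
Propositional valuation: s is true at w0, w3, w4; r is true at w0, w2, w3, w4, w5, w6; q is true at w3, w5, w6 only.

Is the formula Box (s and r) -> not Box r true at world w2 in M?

No

At w2: Box (s and r) is true, not Box r is false, so Box (s and r) -> not Box r is false.
  At w2: no accessible worlds, so Box (s and r) holds vacuously.
  At w2: Box r is true, so not Box r is false.
    At w2: no accessible worlds, so Box r holds vacuously.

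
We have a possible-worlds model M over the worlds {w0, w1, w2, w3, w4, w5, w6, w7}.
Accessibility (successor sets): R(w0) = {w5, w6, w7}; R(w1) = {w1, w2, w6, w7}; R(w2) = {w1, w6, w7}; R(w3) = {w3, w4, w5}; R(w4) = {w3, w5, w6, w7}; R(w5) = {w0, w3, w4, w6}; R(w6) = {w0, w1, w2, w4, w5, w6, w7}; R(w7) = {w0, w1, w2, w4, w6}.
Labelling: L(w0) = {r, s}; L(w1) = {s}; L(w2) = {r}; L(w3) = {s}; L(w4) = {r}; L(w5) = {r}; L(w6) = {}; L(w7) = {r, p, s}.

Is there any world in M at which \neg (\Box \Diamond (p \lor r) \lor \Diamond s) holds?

Let φ = \neg (\Box \Diamond (p \lor r) \lor \Diamond s). Evaluate φ at each world:
  w0 (successors {w5, w6, w7}): φ is false.
  w1 (successors {w1, w2, w6, w7}): φ is false.
  w2 (successors {w1, w6, w7}): φ is false.
  w3 (successors {w3, w4, w5}): φ is false.
  w4 (successors {w3, w5, w6, w7}): φ is false.
  w5 (successors {w0, w3, w4, w6}): φ is false.
  w6 (successors {w0, w1, w2, w4, w5, w6, w7}): φ is false.
  w7 (successors {w0, w1, w2, w4, w6}): φ is false.
For instance, at w7:
  At w7: \Box \Diamond (p \lor r) \lor \Diamond s is true, so \neg (\Box \Diamond (p \lor r) \lor \Diamond s) is false.
    At w7: \Box \Diamond (p \lor r) is true, \Diamond s is true, so \Box \Diamond (p \lor r) \lor \Diamond s is true.
      At w7: \Box \Diamond (p \lor r) requires \Diamond (p \lor r) at every successor {w0, w1, w2, w4, w6}.
        At w0: \Diamond (p \lor r) is true.
        At w1: \Diamond (p \lor r) is true.
        At w2: \Diamond (p \lor r) is true.
        At w4: \Diamond (p \lor r) is true.
        At w6: \Diamond (p \lor r) is true.
      So \Box \Diamond (p \lor r) is true at w7.
      At w7: \Diamond s requires s at some successor in {w0, w1, w2, w4, w6}.
        s holds at w0, so \Diamond s is true at w7.

No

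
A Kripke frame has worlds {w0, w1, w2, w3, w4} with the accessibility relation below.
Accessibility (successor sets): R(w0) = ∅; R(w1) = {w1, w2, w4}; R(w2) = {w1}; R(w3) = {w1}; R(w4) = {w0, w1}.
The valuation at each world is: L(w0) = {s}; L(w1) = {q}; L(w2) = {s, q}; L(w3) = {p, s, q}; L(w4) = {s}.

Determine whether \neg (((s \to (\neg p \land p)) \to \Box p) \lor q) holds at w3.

No

Recall that \Box ψ holds at a world iff ψ holds at every accessible world, and \Diamond ψ holds iff ψ holds at some accessible world.
At w3: ((s \to (\neg p \land p)) \to \Box p) \lor q is true, so \neg (((s \to (\neg p \land p)) \to \Box p) \lor q) is false.
  At w3: (s \to (\neg p \land p)) \to \Box p is true, q is true, so ((s \to (\neg p \land p)) \to \Box p) \lor q is true.
    At w3: s \to (\neg p \land p) is false, \Box p is false, so (s \to (\neg p \land p)) \to \Box p is true.
      At w3: \Box p requires p at every successor {w1}.
        p fails at w1, so \Box p is false at w3.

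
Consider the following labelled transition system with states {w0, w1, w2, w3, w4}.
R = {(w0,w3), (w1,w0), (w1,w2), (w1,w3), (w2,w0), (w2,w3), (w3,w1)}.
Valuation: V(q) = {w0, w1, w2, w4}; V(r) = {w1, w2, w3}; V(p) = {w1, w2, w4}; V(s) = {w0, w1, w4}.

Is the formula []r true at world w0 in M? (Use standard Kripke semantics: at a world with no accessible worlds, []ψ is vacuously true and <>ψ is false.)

At w0: []r requires r at every successor {w3}.
  At w3: r is true.
So []r is true at w0.

Yes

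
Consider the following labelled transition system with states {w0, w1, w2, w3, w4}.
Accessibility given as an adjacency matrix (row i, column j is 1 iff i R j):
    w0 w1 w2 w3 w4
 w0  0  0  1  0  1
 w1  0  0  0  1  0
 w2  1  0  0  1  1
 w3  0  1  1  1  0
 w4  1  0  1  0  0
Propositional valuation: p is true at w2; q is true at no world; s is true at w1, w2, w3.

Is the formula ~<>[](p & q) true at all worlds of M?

Yes

Let φ = ~<>[](p & q). Evaluate φ at each world:
  w0 (successors {w2, w4}): φ is true.
  w1 (successors {w3}): φ is true.
  w2 (successors {w0, w3, w4}): φ is true.
  w3 (successors {w1, w2, w3}): φ is true.
  w4 (successors {w0, w2}): φ is true.
For instance, at w3:
  At w3: <>[](p & q) is false, so ~<>[](p & q) is true.
    At w3: <>[](p & q) requires [](p & q) at some successor in {w1, w2, w3}.
      At w1: [](p & q) is false.
      At w2: [](p & q) is false.
      At w3: [](p & q) is false.
    So <>[](p & q) is false at w3.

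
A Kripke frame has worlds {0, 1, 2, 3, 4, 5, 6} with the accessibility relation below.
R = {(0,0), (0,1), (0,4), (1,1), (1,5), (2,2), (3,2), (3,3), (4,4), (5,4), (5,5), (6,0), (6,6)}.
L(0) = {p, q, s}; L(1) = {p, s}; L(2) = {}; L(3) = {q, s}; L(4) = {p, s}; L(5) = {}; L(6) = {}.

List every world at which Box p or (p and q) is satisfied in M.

Let φ = Box p or (p and q). Evaluate φ at each world:
  0 (successors {0, 1, 4}): φ is true.
  1 (successors {1, 5}): φ is false.
  2 (successors {2}): φ is false.
  3 (successors {2, 3}): φ is false.
  4 (successors {4}): φ is true.
  5 (successors {4, 5}): φ is false.
  6 (successors {0, 6}): φ is false.
For instance, at 0:
  At 0: Box p is true, p and q is true, so Box p or (p and q) is true.
    At 0: Box p requires p at every successor {0, 1, 4}.
      At 0: p is true.
      At 1: p is true.
      At 4: p is true.
    So Box p is true at 0.
Satisfying worlds: {0, 4}

0, 4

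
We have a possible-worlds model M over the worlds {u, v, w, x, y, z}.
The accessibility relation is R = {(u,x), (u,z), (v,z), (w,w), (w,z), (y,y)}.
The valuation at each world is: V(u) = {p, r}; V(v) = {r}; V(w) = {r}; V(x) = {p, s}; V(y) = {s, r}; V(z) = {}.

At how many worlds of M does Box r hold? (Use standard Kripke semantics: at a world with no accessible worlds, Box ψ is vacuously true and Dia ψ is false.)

Let φ = Box r. Evaluate φ at each world:
  u (successors {x, z}): φ is false.
  v (successors {z}): φ is false.
  w (successors {w, z}): φ is false.
  x (successors ∅): φ is true.
  y (successors {y}): φ is true.
  z (successors ∅): φ is true.
For instance, at y:
  At y: Box r requires r at every successor {y}.
    At y: r is true.
  So Box r is true at y.
Satisfying worlds: {x, y, z}

3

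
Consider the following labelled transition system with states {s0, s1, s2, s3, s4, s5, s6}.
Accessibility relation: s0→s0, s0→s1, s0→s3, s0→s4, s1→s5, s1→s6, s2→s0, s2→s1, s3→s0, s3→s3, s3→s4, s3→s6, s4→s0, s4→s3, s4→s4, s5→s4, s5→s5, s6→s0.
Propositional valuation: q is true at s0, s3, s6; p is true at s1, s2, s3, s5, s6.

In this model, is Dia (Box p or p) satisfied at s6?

No

At s6: Dia (Box p or p) requires Box p or p at some successor in {s0}.
  At s0: Box p or p is false.
So Dia (Box p or p) is false at s6.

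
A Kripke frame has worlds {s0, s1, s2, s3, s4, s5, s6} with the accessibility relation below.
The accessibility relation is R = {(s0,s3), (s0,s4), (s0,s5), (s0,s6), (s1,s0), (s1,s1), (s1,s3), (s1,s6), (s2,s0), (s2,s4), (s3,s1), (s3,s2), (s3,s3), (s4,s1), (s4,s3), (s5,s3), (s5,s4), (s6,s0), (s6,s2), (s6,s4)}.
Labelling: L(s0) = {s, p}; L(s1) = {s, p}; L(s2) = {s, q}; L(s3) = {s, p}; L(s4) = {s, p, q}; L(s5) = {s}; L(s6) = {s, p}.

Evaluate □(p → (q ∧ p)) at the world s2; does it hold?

Recall that □ψ holds at a world iff ψ holds at every accessible world, and ◇ψ holds iff ψ holds at some accessible world.
At s2: □(p → (q ∧ p)) requires p → (q ∧ p) at every successor {s0, s4}.
  p → (q ∧ p) fails at s0, so □(p → (q ∧ p)) is false at s2.

No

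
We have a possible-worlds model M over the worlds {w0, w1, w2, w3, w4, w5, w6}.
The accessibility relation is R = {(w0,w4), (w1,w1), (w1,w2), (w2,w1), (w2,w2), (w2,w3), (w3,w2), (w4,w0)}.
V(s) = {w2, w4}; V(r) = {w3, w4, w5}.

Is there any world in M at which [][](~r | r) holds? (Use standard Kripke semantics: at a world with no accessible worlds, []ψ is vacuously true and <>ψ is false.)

Let φ = [][](~r | r). Evaluate φ at each world:
  w0 (successors {w4}): φ is true.
  w1 (successors {w1, w2}): φ is true.
  w2 (successors {w1, w2, w3}): φ is true.
  w3 (successors {w2}): φ is true.
  w4 (successors {w0}): φ is true.
  w5 (successors ∅): φ is true.
  w6 (successors ∅): φ is true.
Detail at w0 (witness):
  At w0: [][](~r | r) requires [](~r | r) at every successor {w4}.
      At w4: [](~r | r) requires ~r | r at every successor {w0}.
        At w0: ~r | r is true.
      So [](~r | r) is true at w4.
  So [][](~r | r) is true at w0.

Yes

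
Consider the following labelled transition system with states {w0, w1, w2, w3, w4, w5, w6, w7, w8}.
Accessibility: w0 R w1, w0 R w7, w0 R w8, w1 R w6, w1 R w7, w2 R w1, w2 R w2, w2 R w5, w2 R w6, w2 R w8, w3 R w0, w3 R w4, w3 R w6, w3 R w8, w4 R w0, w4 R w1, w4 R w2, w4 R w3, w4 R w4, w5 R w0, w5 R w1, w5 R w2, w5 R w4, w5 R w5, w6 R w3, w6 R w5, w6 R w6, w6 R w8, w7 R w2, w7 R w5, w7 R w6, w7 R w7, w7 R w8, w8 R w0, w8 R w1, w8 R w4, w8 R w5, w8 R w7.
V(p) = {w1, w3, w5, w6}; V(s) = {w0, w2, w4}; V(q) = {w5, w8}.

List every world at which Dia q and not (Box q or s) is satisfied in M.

w3, w5, w6, w7, w8

Recall that Box ψ holds at a world iff ψ holds at every accessible world, and Dia ψ holds iff ψ holds at some accessible world.
Let φ = Dia q and not (Box q or s). Evaluate φ at each world:
  w0 (successors {w1, w7, w8}): φ is false.
  w1 (successors {w6, w7}): φ is false.
  w2 (successors {w1, w2, w5, w6, w8}): φ is false.
  w3 (successors {w0, w4, w6, w8}): φ is true.
  w4 (successors {w0, w1, w2, w3, w4}): φ is false.
  w5 (successors {w0, w1, w2, w4, w5}): φ is true.
  w6 (successors {w3, w5, w6, w8}): φ is true.
  w7 (successors {w2, w5, w6, w7, w8}): φ is true.
  w8 (successors {w0, w1, w4, w5, w7}): φ is true.
For instance, at w8:
  At w8: Dia q is true, not (Box q or s) is true, so Dia q and not (Box q or s) is true.
    At w8: Dia q requires q at some successor in {w0, w1, w4, w5, w7}.
      q holds at w5, so Dia q is true at w8.
    At w8: Box q or s is false, so not (Box q or s) is true.
      At w8: Box q is false, s is false, so Box q or s is false.
Satisfying worlds: {w3, w5, w6, w7, w8}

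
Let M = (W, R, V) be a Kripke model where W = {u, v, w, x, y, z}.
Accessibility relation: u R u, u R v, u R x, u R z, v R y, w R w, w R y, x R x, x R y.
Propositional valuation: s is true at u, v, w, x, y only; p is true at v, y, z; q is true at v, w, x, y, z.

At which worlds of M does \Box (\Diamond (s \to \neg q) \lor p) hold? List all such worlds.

v, y, z

Recall that \Box ψ holds at a world iff ψ holds at every accessible world, and \Diamond ψ holds iff ψ holds at some accessible world.
Let φ = \Box (\Diamond (s \to \neg q) \lor p). Evaluate φ at each world:
  u (successors {u, v, x, z}): φ is false.
  v (successors {y}): φ is true.
  w (successors {w, y}): φ is false.
  x (successors {x, y}): φ is false.
  y (successors ∅): φ is true.
  z (successors ∅): φ is true.
For instance, at v:
  At v: \Box (\Diamond (s \to \neg q) \lor p) requires \Diamond (s \to \neg q) \lor p at every successor {y}.
      At y: \Diamond (s \to \neg q) is false, p is true, so \Diamond (s \to \neg q) \lor p is true.
  So \Box (\Diamond (s \to \neg q) \lor p) is true at v.
Satisfying worlds: {v, y, z}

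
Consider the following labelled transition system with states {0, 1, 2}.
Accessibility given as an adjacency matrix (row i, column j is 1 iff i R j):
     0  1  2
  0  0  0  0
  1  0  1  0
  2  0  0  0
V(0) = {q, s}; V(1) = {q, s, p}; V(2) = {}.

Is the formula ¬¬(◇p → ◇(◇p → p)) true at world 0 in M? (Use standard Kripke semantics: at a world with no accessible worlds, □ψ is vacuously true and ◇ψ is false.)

At 0: ¬(◇p → ◇(◇p → p)) is false, so ¬¬(◇p → ◇(◇p → p)) is true.
  At 0: ◇p → ◇(◇p → p) is true, so ¬(◇p → ◇(◇p → p)) is false.
    At 0: ◇p is false, ◇(◇p → p) is false, so ◇p → ◇(◇p → p) is true.
      At 0: no accessible worlds, so ◇p is false.
      At 0: no accessible worlds, so ◇(◇p → p) is false.

Yes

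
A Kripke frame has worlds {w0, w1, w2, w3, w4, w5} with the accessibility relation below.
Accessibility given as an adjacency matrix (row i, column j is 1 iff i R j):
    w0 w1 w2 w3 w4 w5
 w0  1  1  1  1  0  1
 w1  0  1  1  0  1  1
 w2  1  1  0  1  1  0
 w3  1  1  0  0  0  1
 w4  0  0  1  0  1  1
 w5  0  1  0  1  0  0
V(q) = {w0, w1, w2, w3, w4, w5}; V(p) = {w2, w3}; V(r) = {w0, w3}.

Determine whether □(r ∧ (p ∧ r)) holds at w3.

At w3: □(r ∧ (p ∧ r)) requires r ∧ (p ∧ r) at every successor {w0, w1, w5}.
  r ∧ (p ∧ r) fails at w0, so □(r ∧ (p ∧ r)) is false at w3.

No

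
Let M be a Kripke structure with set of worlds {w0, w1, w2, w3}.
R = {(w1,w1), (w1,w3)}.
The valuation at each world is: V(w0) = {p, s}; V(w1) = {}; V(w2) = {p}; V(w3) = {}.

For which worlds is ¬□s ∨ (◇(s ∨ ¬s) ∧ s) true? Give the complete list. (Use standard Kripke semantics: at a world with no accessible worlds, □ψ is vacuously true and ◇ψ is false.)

w1

Let φ = ¬□s ∨ (◇(s ∨ ¬s) ∧ s). Evaluate φ at each world:
  w0 (successors ∅): φ is false.
  w1 (successors {w1, w3}): φ is true.
  w2 (successors ∅): φ is false.
  w3 (successors ∅): φ is false.
For instance, at w1:
  At w1: ¬□s is true, ◇(s ∨ ¬s) ∧ s is false, so ¬□s ∨ (◇(s ∨ ¬s) ∧ s) is true.
    At w1: □s is false, so ¬□s is true.
      At w1: □s requires s at every successor {w1, w3}.
        s fails at w1, so □s is false at w1.
    At w1: ◇(s ∨ ¬s) is true, s is false, so ◇(s ∨ ¬s) ∧ s is false.
      At w1: ◇(s ∨ ¬s) requires s ∨ ¬s at some successor in {w1, w3}.
        s ∨ ¬s holds at w1, so ◇(s ∨ ¬s) is true at w1.
Satisfying worlds: {w1}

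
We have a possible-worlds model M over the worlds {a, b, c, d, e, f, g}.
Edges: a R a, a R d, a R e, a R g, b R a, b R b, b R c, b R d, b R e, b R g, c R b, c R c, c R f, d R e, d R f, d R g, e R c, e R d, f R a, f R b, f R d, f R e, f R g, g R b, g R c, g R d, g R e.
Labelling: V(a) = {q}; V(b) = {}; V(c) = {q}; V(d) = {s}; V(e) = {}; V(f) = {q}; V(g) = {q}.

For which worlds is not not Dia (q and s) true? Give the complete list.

Let φ = not not Dia (q and s). Evaluate φ at each world:
  a (successors {a, d, e, g}): φ is false.
  b (successors {a, b, c, d, e, g}): φ is false.
  c (successors {b, c, f}): φ is false.
  d (successors {e, f, g}): φ is false.
  e (successors {c, d}): φ is false.
  f (successors {a, b, d, e, g}): φ is false.
  g (successors {b, c, d, e}): φ is false.
For instance, at f:
  At f: not Dia (q and s) is true, so not not Dia (q and s) is false.
    At f: Dia (q and s) is false, so not Dia (q and s) is true.
      At f: Dia (q and s) requires q and s at some successor in {a, b, d, e, g}.
        At a: q and s is false.
        At b: q and s is false.
        At d: q and s is false.
        At e: q and s is false.
        At g: q and s is false.
      So Dia (q and s) is false at f.
Satisfying worlds: none.

none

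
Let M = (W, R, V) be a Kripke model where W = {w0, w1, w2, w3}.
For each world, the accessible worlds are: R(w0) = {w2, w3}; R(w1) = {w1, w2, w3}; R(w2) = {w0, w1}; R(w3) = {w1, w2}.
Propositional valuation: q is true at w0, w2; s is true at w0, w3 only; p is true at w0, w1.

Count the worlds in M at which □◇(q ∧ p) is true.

Let φ = □◇(q ∧ p). Evaluate φ at each world:
  w0 (successors {w2, w3}): φ is false.
  w1 (successors {w1, w2, w3}): φ is false.
  w2 (successors {w0, w1}): φ is false.
  w3 (successors {w1, w2}): φ is false.
For instance, at w2:
  At w2: □◇(q ∧ p) requires ◇(q ∧ p) at every successor {w0, w1}.
    ◇(q ∧ p) fails at w0, so □◇(q ∧ p) is false at w2.
      At w0: ◇(q ∧ p) requires q ∧ p at some successor in {w2, w3}.
        At w2: q ∧ p is false.
        At w3: q ∧ p is false.
      So ◇(q ∧ p) is false at w0.
Satisfying worlds: none.

0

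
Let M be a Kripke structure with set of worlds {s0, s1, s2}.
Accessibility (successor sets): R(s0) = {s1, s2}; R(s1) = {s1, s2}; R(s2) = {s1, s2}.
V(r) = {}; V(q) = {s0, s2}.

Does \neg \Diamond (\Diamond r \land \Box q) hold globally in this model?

Let φ = \neg \Diamond (\Diamond r \land \Box q). Evaluate φ at each world:
  s0 (successors {s1, s2}): φ is true.
  s1 (successors {s1, s2}): φ is true.
  s2 (successors {s1, s2}): φ is true.
For instance, at s0:
  At s0: \Diamond (\Diamond r \land \Box q) is false, so \neg \Diamond (\Diamond r \land \Box q) is true.
    At s0: \Diamond (\Diamond r \land \Box q) requires \Diamond r \land \Box q at some successor in {s1, s2}.
      At s1: \Diamond r \land \Box q is false.
      At s2: \Diamond r \land \Box q is false.
    So \Diamond (\Diamond r \land \Box q) is false at s0.

Yes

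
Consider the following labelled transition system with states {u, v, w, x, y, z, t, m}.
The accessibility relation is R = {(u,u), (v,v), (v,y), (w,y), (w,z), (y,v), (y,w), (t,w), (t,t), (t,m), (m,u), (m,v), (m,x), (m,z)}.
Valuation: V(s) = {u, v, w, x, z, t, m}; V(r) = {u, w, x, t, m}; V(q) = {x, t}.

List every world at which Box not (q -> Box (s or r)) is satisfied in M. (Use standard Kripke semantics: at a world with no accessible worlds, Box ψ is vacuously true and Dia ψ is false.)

Recall that Box ψ holds at a world iff ψ holds at every accessible world, and Dia ψ holds iff ψ holds at some accessible world.
Let φ = Box not (q -> Box (s or r)). Evaluate φ at each world:
  u (successors {u}): φ is false.
  v (successors {v, y}): φ is false.
  w (successors {y, z}): φ is false.
  x (successors ∅): φ is true.
  y (successors {v, w}): φ is false.
  z (successors ∅): φ is true.
  t (successors {w, t, m}): φ is false.
  m (successors {u, v, x, z}): φ is false.
For instance, at w:
  At w: Box not (q -> Box (s or r)) requires not (q -> Box (s or r)) at every successor {y, z}.
    not (q -> Box (s or r)) fails at y, so Box not (q -> Box (s or r)) is false at w.
      At y: q -> Box (s or r) is true, so not (q -> Box (s or r)) is false.
Satisfying worlds: {x, z}

x, z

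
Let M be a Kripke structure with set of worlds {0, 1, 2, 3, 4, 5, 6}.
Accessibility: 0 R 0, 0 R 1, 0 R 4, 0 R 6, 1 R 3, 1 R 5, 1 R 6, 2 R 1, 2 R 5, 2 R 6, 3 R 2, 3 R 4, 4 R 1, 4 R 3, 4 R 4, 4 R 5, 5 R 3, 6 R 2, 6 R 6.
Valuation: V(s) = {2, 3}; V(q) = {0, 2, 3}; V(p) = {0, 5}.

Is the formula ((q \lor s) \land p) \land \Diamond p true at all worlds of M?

No

Let φ = ((q \lor s) \land p) \land \Diamond p. Evaluate φ at each world:
  0 (successors {0, 1, 4, 6}): φ is true.
  1 (successors {3, 5, 6}): φ is false.
  2 (successors {1, 5, 6}): φ is false.
  3 (successors {2, 4}): φ is false.
  4 (successors {1, 3, 4, 5}): φ is false.
  5 (successors {3}): φ is false.
  6 (successors {2, 6}): φ is false.
Detail at 1 (counterexample):
  At 1: (q \lor s) \land p is false, \Diamond p is true, so ((q \lor s) \land p) \land \Diamond p is false.
    At 1: \Diamond p requires p at some successor in {3, 5, 6}.
      p holds at 5, so \Diamond p is true at 1.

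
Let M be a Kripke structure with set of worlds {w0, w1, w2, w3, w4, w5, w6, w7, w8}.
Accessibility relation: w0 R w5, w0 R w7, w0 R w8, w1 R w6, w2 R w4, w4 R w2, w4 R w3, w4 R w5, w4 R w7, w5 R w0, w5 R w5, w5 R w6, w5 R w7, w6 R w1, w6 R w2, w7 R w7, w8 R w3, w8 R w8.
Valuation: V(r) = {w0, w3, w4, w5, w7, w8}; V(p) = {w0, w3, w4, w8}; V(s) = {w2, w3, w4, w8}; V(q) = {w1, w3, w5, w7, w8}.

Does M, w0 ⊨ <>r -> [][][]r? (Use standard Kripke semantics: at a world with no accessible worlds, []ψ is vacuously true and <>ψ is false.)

At w0: <>r is true, [][][]r is false, so <>r -> [][][]r is false.
  At w0: <>r requires r at some successor in {w5, w7, w8}.
    r holds at w5, so <>r is true at w0.
  At w0: [][][]r requires [][]r at every successor {w5, w7, w8}.
    [][]r fails at w5, so [][][]r is false at w0.
      At w5: [][]r requires []r at every successor {w0, w5, w6, w7}.
        []r fails at w5, so [][]r is false at w5.

No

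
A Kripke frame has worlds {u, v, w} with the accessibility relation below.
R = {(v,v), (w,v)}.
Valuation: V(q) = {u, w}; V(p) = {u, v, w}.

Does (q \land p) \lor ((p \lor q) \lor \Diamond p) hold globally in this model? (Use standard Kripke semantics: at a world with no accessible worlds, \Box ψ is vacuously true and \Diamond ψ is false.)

Yes

Let φ = (q \land p) \lor ((p \lor q) \lor \Diamond p). Evaluate φ at each world:
  u (successors ∅): φ is true.
  v (successors {v}): φ is true.
  w (successors {v}): φ is true.
For instance, at w:
  At w: q \land p is true, (p \lor q) \lor \Diamond p is true, so (q \land p) \lor ((p \lor q) \lor \Diamond p) is true.
    At w: p \lor q is true, \Diamond p is true, so (p \lor q) \lor \Diamond p is true.
      At w: \Diamond p requires p at some successor in {v}.
        p holds at v, so \Diamond p is true at w.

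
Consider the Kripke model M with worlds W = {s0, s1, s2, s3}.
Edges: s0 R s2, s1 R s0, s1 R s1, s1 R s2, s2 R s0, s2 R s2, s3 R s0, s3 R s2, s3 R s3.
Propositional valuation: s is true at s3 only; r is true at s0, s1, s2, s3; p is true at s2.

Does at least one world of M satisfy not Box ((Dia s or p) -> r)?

No

Recall that Box ψ holds at a world iff ψ holds at every accessible world, and Dia ψ holds iff ψ holds at some accessible world.
Let φ = not Box ((Dia s or p) -> r). Evaluate φ at each world:
  s0 (successors {s2}): φ is false.
  s1 (successors {s0, s1, s2}): φ is false.
  s2 (successors {s0, s2}): φ is false.
  s3 (successors {s0, s2, s3}): φ is false.
For instance, at s0:
  At s0: Box ((Dia s or p) -> r) is true, so not Box ((Dia s or p) -> r) is false.
    At s0: Box ((Dia s or p) -> r) requires (Dia s or p) -> r at every successor {s2}.
      At s2: (Dia s or p) -> r is true.
    So Box ((Dia s or p) -> r) is true at s0.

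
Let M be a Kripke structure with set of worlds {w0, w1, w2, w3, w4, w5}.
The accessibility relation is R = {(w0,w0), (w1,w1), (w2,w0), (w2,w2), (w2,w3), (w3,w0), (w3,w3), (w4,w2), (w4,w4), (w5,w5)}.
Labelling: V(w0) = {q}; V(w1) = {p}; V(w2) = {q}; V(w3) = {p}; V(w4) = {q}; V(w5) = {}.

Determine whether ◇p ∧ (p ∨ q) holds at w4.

No

At w4: ◇p is false, p ∨ q is true, so ◇p ∧ (p ∨ q) is false.
  At w4: ◇p requires p at some successor in {w2, w4}.
    At w2: p is false.
    At w4: p is false.
  So ◇p is false at w4.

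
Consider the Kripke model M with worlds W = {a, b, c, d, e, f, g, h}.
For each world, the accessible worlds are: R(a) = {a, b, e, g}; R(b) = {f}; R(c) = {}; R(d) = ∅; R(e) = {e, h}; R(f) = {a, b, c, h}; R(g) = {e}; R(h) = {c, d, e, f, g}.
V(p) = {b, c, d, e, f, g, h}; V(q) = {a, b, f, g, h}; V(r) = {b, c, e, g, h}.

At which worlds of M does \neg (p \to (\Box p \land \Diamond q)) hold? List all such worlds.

c, d, f, g

Recall that \Box ψ holds at a world iff ψ holds at every accessible world, and \Diamond ψ holds iff ψ holds at some accessible world.
Let φ = \neg (p \to (\Box p \land \Diamond q)). Evaluate φ at each world:
  a (successors {a, b, e, g}): φ is false.
  b (successors {f}): φ is false.
  c (successors ∅): φ is true.
  d (successors ∅): φ is true.
  e (successors {e, h}): φ is false.
  f (successors {a, b, c, h}): φ is true.
  g (successors {e}): φ is true.
  h (successors {c, d, e, f, g}): φ is false.
For instance, at h:
  At h: p \to (\Box p \land \Diamond q) is true, so \neg (p \to (\Box p \land \Diamond q)) is false.
    At h: p is true, \Box p \land \Diamond q is true, so p \to (\Box p \land \Diamond q) is true.
      At h: \Box p is true, \Diamond q is true, so \Box p \land \Diamond q is true.
Satisfying worlds: {c, d, f, g}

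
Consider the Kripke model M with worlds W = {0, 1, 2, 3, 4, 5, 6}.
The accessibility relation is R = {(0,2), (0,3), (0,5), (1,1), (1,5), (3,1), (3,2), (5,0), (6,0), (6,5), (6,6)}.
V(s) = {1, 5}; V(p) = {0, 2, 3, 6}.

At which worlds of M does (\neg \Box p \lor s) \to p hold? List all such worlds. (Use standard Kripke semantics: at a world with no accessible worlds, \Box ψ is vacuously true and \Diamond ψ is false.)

Let φ = (\neg \Box p \lor s) \to p. Evaluate φ at each world:
  0 (successors {2, 3, 5}): φ is true.
  1 (successors {1, 5}): φ is false.
  2 (successors ∅): φ is true.
  3 (successors {1, 2}): φ is true.
  4 (successors ∅): φ is true.
  5 (successors {0}): φ is false.
  6 (successors {0, 5, 6}): φ is true.
For instance, at 3:
  At 3: \neg \Box p \lor s is true, p is true, so (\neg \Box p \lor s) \to p is true.
    At 3: \neg \Box p is true, s is false, so \neg \Box p \lor s is true.
      At 3: \Box p is false, so \neg \Box p is true.
Satisfying worlds: {0, 2, 3, 4, 6}

0, 2, 3, 4, 6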